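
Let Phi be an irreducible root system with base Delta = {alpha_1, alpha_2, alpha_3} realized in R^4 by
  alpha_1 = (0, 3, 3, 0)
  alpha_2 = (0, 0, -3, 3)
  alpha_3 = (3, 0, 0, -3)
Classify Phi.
Compute the Cartan integers a_ij = 2(alpha_i, alpha_j)/(alpha_j, alpha_j); the resulting 3x3 Cartan matrix is
[[2, -1, 0], [-1, 2, -1], [0, -1, 2]].
All simple roots have the same length, so the diagram is simply laced. The associated Dynkin diagram is a chain of 3 nodes with single edges (A_3), so the type is A_3 (the algebra sl(4)).

type A_3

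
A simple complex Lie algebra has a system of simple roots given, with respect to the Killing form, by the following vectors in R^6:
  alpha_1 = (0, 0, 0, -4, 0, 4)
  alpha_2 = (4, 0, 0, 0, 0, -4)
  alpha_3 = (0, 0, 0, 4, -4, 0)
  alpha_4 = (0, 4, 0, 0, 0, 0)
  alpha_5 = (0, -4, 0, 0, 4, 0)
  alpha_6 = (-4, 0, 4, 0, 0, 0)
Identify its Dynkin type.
Compute the Cartan integers a_ij = 2(alpha_i, alpha_j)/(alpha_j, alpha_j); the resulting 6x6 Cartan matrix is
[[2, -1, -1, 0, 0, 0], [-1, 2, 0, 0, 0, -1], [-1, 0, 2, 0, -1, 0], [0, 0, 0, 2, -1, 0], [0, 0, -1, -2, 2, 0], [0, -1, 0, 0, 0, 2]].
The roots have two lengths (squared-length ratio 2:1); the short ones are alpha_{4}. The associated Dynkin diagram is a chain of 6 nodes with a double edge at one end; the terminal node there is the unique short simple root (B_6), so the type is B_6 (the algebra so(13)).

type B_6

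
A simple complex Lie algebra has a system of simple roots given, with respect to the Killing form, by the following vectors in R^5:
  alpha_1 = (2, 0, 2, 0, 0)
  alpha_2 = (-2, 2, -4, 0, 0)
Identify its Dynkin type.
G2

Compute the Cartan integers a_ij = 2(alpha_i, alpha_j)/(alpha_j, alpha_j); the resulting 2x2 Cartan matrix is
[[2, -1], [-3, 2]].
The roots have two lengths (squared-length ratio 3:1); the short ones are alpha_{1}. The associated Dynkin diagram is two nodes joined by a triple edge (G_2), so the type is G_2.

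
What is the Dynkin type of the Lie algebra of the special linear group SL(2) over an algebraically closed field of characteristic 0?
This is sl(2), which has dimension 2^2 - 1 = 3 and rank 2 - 1 = 1 (a Cartan subalgebra is the diagonal traceless matrices). In the classification of classical Lie algebras, the special linear algebra sl(n+1) has type A_n; here n = 1, so the Dynkin diagram is a chain of 1 nodes with single edges (A_1). Hence the type is A_1.

A1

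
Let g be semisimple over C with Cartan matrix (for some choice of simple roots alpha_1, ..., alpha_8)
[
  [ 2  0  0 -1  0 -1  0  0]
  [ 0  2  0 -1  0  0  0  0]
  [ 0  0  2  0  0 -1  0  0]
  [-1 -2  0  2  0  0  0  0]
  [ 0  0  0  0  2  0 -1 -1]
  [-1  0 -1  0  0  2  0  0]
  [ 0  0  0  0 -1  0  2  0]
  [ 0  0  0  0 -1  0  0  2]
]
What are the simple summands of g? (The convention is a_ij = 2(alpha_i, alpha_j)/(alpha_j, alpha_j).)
The diagram associated to this matrix has two connected components: the simple roots {alpha_5, alpha_7, alpha_8} form a chain of 3 nodes with single edges (A_3), and {alpha_1, alpha_2, alpha_3, alpha_4, alpha_6} form a chain of 5 nodes with a double edge at one end; the terminal node there is the unique short simple root (B_5). A semisimple Lie algebra decomposes uniquely as the direct sum of simple ideals, one per connected component of its Dynkin diagram, so g ≅ A_3 ⊕ B_5 (dimension 15 + 55 = 70).

A3 ⊕ B5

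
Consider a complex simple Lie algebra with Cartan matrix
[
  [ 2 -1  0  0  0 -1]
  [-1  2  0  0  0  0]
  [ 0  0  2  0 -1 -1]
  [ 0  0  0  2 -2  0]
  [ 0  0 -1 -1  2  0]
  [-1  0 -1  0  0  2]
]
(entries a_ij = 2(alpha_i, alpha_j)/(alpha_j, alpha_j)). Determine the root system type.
The matrix has rank 6 with 2's on the diagonal. Reading the off-diagonal entries as Dynkin edges (a single edge where a_ij = a_ji = -1; a double or triple edge where a_ij * a_ji = 2 or 3), the diagram is a chain of 6 nodes with a double edge at one end; the terminal node there is the unique long simple root (C_6). One simple-root ordering that puts it in standard form is (alpha_2, alpha_1, alpha_6, alpha_3, alpha_5, alpha_4). So the algebra is type C_6, i.e. sp(12).

type C_6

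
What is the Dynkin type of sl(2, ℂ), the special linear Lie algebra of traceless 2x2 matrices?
This is sl(2), which has dimension 2^2 - 1 = 3 and rank 2 - 1 = 1 (a Cartan subalgebra is the diagonal traceless matrices). In the classification of classical Lie algebras, the special linear algebra sl(n+1) has type A_n; here n = 1, so the Dynkin diagram is a chain of 1 nodes with single edges (A_1). Hence the type is A_1.

A1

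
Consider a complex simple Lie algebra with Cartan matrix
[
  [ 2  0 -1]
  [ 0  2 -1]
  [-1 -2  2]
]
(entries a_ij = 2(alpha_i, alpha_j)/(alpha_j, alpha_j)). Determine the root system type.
The matrix has rank 3 with 2's on the diagonal. Reading the off-diagonal entries as Dynkin edges (a single edge where a_ij = a_ji = -1; a double or triple edge where a_ij * a_ji = 2 or 3), the diagram is a chain of 3 nodes with a double edge at one end; the terminal node there is the unique short simple root (B_3). One simple-root ordering that puts it in standard form is (alpha_1, alpha_3, alpha_2). So the algebra is type B_3, i.e. so(7).

B3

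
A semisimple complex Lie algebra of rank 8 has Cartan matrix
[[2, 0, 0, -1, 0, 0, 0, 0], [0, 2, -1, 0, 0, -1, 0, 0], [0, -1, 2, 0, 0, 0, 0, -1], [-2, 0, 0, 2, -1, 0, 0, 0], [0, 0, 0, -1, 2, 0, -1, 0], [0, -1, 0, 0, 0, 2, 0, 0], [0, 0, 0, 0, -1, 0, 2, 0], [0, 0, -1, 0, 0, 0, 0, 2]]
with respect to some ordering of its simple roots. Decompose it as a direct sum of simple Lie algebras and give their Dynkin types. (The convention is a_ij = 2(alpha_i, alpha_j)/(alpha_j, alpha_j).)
The diagram associated to this matrix has two connected components: the simple roots {alpha_2, alpha_3, alpha_6, alpha_8} form a chain of 4 nodes with single edges (A_4), and {alpha_1, alpha_4, alpha_5, alpha_7} form a chain of 4 nodes with a double edge at one end; the terminal node there is the unique short simple root (B_4). A semisimple Lie algebra decomposes uniquely as the direct sum of simple ideals, one per connected component of its Dynkin diagram, so g ≅ A_4 ⊕ B_4 (dimension 24 + 36 = 60).

A4 + B4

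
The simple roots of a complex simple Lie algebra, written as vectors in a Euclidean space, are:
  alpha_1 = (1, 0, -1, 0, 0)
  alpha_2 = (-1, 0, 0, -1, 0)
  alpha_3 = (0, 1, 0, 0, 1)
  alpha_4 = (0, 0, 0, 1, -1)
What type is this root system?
Compute the Cartan integers a_ij = 2(alpha_i, alpha_j)/(alpha_j, alpha_j); the resulting 4x4 Cartan matrix is
[[2, -1, 0, 0], [-1, 2, 0, -1], [0, 0, 2, -1], [0, -1, -1, 2]].
All simple roots have the same length, so the diagram is simply laced. The associated Dynkin diagram is a chain of 4 nodes with single edges (A_4), so the type is A_4 (the algebra sl(5)).

A_4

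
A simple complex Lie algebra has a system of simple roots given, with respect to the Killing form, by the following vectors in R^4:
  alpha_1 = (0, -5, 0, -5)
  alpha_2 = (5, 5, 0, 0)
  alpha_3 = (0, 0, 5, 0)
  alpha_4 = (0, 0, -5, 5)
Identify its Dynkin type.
Compute the Cartan integers a_ij = 2(alpha_i, alpha_j)/(alpha_j, alpha_j); the resulting 4x4 Cartan matrix is
[[2, -1, 0, -1], [-1, 2, 0, 0], [0, 0, 2, -1], [-1, 0, -2, 2]].
The roots have two lengths (squared-length ratio 2:1); the short ones are alpha_{3}. The associated Dynkin diagram is a chain of 4 nodes with a double edge at one end; the terminal node there is the unique short simple root (B_4), so the type is B_4 (the algebra so(9)).

type B_4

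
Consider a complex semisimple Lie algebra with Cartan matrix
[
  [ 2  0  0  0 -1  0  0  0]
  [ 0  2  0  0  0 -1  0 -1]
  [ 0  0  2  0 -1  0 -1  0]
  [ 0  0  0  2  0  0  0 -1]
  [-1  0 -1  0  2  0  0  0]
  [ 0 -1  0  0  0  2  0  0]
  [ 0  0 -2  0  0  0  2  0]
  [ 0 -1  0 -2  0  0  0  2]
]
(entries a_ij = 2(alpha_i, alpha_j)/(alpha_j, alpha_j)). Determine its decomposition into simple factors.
The diagram associated to this matrix has two connected components: the simple roots {alpha_2, alpha_4, alpha_6, alpha_8} form a chain of 4 nodes with a double edge at one end; the terminal node there is the unique short simple root (B_4), and {alpha_1, alpha_3, alpha_5, alpha_7} form a chain of 4 nodes with a double edge at one end; the terminal node there is the unique long simple root (C_4). A semisimple Lie algebra decomposes uniquely as the direct sum of simple ideals, one per connected component of its Dynkin diagram, so g ≅ B_4 ⊕ C_4 (dimension 36 + 36 = 72).

type B_4 + type C_4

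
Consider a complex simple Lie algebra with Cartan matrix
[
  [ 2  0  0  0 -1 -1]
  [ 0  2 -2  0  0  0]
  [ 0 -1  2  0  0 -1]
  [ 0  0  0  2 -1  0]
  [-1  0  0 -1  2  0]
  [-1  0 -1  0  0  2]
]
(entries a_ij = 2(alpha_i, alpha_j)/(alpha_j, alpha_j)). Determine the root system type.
The matrix has rank 6 with 2's on the diagonal. Reading the off-diagonal entries as Dynkin edges (a single edge where a_ij = a_ji = -1; a double or triple edge where a_ij * a_ji = 2 or 3), the diagram is a chain of 6 nodes with a double edge at one end; the terminal node there is the unique long simple root (C_6). One simple-root ordering that puts it in standard form is (alpha_4, alpha_5, alpha_1, alpha_6, alpha_3, alpha_2). So the algebra is type C_6, i.e. sp(12).

type C_6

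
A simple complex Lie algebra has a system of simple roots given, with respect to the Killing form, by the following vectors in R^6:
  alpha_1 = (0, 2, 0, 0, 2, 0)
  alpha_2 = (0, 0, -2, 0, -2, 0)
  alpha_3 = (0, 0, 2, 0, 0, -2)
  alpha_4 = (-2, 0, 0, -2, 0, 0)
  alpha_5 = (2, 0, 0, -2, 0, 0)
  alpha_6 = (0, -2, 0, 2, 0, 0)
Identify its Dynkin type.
D_6

Compute the Cartan integers a_ij = 2(alpha_i, alpha_j)/(alpha_j, alpha_j); the resulting 6x6 Cartan matrix is
[[2, -1, 0, 0, 0, -1], [-1, 2, -1, 0, 0, 0], [0, -1, 2, 0, 0, 0], [0, 0, 0, 2, 0, -1], [0, 0, 0, 0, 2, -1], [-1, 0, 0, -1, -1, 2]].
All simple roots have the same length, so the diagram is simply laced. The associated Dynkin diagram is a chain of 4 nodes with a fork of two nodes at one end (D_6), so the type is D_6 (the algebra so(12)).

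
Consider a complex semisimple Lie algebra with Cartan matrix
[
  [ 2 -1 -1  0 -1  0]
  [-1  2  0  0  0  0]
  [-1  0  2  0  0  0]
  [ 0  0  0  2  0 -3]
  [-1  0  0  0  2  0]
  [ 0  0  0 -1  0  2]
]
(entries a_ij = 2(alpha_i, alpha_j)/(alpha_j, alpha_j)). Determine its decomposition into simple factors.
D_4 (so(8)) ⊕ G_2

The diagram associated to this matrix has two connected components: the simple roots {alpha_1, alpha_2, alpha_3, alpha_5} form a chain of 2 nodes with a fork of two nodes at one end (D_4), and {alpha_4, alpha_6} form two nodes joined by a triple edge (G_2). A semisimple Lie algebra decomposes uniquely as the direct sum of simple ideals, one per connected component of its Dynkin diagram, so g ≅ D_4 ⊕ G_2 (dimension 28 + 14 = 42).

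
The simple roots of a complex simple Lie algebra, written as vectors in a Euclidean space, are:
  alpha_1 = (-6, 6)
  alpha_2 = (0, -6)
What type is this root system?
type B_2

Compute the Cartan integers a_ij = 2(alpha_i, alpha_j)/(alpha_j, alpha_j); the resulting 2x2 Cartan matrix is
[[2, -2], [-1, 2]].
The roots have two lengths (squared-length ratio 2:1); the short ones are alpha_{2}. The associated Dynkin diagram is a chain of 2 nodes with a double edge at one end; the terminal node there is the unique short simple root (B_2), so the type is B_2 (the algebra so(5)).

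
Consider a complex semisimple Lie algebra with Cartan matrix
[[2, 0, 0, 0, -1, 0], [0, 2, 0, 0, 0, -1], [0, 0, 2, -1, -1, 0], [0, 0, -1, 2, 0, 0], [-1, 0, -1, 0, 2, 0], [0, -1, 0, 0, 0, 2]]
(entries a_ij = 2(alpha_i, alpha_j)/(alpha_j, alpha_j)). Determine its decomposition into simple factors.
type A_2 ⊕ type A_4

The diagram associated to this matrix has two connected components: the simple roots {alpha_2, alpha_6} form a chain of 2 nodes with single edges (A_2), and {alpha_1, alpha_3, alpha_4, alpha_5} form a chain of 4 nodes with single edges (A_4). A semisimple Lie algebra decomposes uniquely as the direct sum of simple ideals, one per connected component of its Dynkin diagram, so g ≅ A_2 ⊕ A_4 (dimension 8 + 24 = 32).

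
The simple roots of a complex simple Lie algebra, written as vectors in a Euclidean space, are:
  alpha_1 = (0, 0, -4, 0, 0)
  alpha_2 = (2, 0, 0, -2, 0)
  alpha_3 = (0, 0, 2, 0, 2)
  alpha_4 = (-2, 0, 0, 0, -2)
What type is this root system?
Compute the Cartan integers a_ij = 2(alpha_i, alpha_j)/(alpha_j, alpha_j); the resulting 4x4 Cartan matrix is
[[2, 0, -2, 0], [0, 2, 0, -1], [-1, 0, 2, -1], [0, -1, -1, 2]].
The roots have two lengths (squared-length ratio 2:1); the short ones are alpha_{2,3,4}. The associated Dynkin diagram is a chain of 4 nodes with a double edge at one end; the terminal node there is the unique long simple root (C_4), so the type is C_4 (the algebra sp(8)).

C_4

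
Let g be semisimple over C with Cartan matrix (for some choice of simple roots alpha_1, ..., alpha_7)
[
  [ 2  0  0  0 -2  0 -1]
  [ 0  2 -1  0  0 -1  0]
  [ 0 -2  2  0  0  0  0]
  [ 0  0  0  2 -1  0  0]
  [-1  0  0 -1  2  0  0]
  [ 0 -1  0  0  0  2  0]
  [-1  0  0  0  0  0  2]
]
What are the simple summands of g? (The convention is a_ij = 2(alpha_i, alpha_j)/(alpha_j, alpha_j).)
C_3 + F_4

The diagram associated to this matrix has two connected components: the simple roots {alpha_2, alpha_3, alpha_6} form a chain of 3 nodes with a double edge at one end; the terminal node there is the unique long simple root (C_3), and {alpha_1, alpha_4, alpha_5, alpha_7} form a chain of 4 nodes with a double edge between the middle two (F_4). A semisimple Lie algebra decomposes uniquely as the direct sum of simple ideals, one per connected component of its Dynkin diagram, so g ≅ C_3 ⊕ F_4 (dimension 21 + 52 = 73).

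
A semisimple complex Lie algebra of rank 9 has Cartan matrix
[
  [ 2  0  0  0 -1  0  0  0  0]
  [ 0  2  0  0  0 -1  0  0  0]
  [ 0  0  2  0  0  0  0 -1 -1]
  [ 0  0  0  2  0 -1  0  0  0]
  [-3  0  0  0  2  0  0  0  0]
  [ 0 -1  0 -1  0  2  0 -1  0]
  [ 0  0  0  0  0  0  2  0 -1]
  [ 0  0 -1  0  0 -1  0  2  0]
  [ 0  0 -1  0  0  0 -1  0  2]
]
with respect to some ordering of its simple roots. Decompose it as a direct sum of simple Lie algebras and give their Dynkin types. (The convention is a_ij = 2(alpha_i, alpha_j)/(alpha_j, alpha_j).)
D7 + G2

The diagram associated to this matrix has two connected components: the simple roots {alpha_2, alpha_3, alpha_4, alpha_6, alpha_7, alpha_8, alpha_9} form a chain of 5 nodes with a fork of two nodes at one end (D_7), and {alpha_1, alpha_5} form two nodes joined by a triple edge (G_2). A semisimple Lie algebra decomposes uniquely as the direct sum of simple ideals, one per connected component of its Dynkin diagram, so g ≅ D_7 ⊕ G_2 (dimension 91 + 14 = 105).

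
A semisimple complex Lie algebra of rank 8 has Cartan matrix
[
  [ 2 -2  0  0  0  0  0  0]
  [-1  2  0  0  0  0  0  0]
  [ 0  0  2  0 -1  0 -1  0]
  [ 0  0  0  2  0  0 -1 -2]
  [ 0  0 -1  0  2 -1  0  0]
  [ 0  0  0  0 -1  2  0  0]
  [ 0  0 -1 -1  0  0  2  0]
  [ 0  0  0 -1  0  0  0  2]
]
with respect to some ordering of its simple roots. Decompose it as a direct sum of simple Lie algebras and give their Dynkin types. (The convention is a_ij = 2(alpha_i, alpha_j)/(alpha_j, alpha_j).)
B2 ⊕ B6

The diagram associated to this matrix has two connected components: the simple roots {alpha_1, alpha_2} form a chain of 2 nodes with a double edge at one end; the terminal node there is the unique short simple root (B_2), and {alpha_3, alpha_4, alpha_5, alpha_6, alpha_7, alpha_8} form a chain of 6 nodes with a double edge at one end; the terminal node there is the unique short simple root (B_6). A semisimple Lie algebra decomposes uniquely as the direct sum of simple ideals, one per connected component of its Dynkin diagram, so g ≅ B_2 ⊕ B_6 (dimension 10 + 78 = 88).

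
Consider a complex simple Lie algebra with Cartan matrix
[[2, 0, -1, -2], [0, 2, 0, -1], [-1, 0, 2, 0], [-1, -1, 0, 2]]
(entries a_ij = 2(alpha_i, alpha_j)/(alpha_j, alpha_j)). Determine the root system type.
The matrix has rank 4 with 2's on the diagonal. Reading the off-diagonal entries as Dynkin edges (a single edge where a_ij = a_ji = -1; a double or triple edge where a_ij * a_ji = 2 or 3), the diagram is a chain of 4 nodes with a double edge between the middle two (F_4). One simple-root ordering that puts it in standard form is (alpha_3, alpha_1, alpha_4, alpha_2). So the algebra is type F_4.

type F_4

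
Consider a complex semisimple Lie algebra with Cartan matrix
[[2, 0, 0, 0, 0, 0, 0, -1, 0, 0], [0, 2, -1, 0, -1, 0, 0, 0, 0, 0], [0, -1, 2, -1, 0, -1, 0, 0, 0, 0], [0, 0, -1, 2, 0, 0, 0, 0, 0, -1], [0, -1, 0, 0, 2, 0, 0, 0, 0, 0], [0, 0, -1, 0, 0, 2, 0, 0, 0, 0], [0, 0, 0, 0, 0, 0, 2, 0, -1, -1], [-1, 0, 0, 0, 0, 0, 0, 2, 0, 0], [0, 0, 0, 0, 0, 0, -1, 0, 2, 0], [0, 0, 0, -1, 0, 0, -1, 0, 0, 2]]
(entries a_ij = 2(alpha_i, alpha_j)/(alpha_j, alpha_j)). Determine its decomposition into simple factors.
The diagram associated to this matrix has two connected components: the simple roots {alpha_1, alpha_8} form a chain of 2 nodes with single edges (A_2), and {alpha_2, alpha_3, alpha_4, alpha_5, alpha_6, alpha_7, alpha_9, alpha_10} form a chain of 7 nodes with one extra node attached to the third node from one end (E_8). A semisimple Lie algebra decomposes uniquely as the direct sum of simple ideals, one per connected component of its Dynkin diagram, so g ≅ A_2 ⊕ E_8 (dimension 8 + 248 = 256).

A_2 (sl(3)) + E_8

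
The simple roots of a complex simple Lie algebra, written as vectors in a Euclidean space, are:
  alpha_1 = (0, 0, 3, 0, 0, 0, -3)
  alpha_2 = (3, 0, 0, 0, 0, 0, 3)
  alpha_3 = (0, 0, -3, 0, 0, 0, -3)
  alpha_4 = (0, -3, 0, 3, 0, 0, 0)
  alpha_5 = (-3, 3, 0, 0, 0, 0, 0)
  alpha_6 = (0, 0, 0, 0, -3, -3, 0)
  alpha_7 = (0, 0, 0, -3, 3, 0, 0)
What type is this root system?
type D_7

Compute the Cartan integers a_ij = 2(alpha_i, alpha_j)/(alpha_j, alpha_j); the resulting 7x7 Cartan matrix is
[[2, -1, 0, 0, 0, 0, 0], [-1, 2, -1, 0, -1, 0, 0], [0, -1, 2, 0, 0, 0, 0], [0, 0, 0, 2, -1, 0, -1], [0, -1, 0, -1, 2, 0, 0], [0, 0, 0, 0, 0, 2, -1], [0, 0, 0, -1, 0, -1, 2]].
All simple roots have the same length, so the diagram is simply laced. The associated Dynkin diagram is a chain of 5 nodes with a fork of two nodes at one end (D_7), so the type is D_7 (the algebra so(14)).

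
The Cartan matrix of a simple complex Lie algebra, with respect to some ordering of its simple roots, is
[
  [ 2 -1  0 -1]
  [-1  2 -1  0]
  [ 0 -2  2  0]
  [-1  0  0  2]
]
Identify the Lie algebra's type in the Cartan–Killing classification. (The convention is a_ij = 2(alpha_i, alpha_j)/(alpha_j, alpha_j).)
The matrix has rank 4 with 2's on the diagonal. Reading the off-diagonal entries as Dynkin edges (a single edge where a_ij = a_ji = -1; a double or triple edge where a_ij * a_ji = 2 or 3), the diagram is a chain of 4 nodes with a double edge at one end; the terminal node there is the unique long simple root (C_4). One simple-root ordering that puts it in standard form is (alpha_4, alpha_1, alpha_2, alpha_3). So the algebra is type C_4, i.e. sp(8).

C_4 (sp(8))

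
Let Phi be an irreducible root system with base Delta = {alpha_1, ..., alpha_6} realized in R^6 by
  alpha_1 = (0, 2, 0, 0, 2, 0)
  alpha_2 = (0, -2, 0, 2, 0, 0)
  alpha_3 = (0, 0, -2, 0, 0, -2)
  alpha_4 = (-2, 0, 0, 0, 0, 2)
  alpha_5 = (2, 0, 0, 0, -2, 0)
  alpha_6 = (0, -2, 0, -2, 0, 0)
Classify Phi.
Compute the Cartan integers a_ij = 2(alpha_i, alpha_j)/(alpha_j, alpha_j); the resulting 6x6 Cartan matrix is
[[2, -1, 0, 0, -1, -1], [-1, 2, 0, 0, 0, 0], [0, 0, 2, -1, 0, 0], [0, 0, -1, 2, -1, 0], [-1, 0, 0, -1, 2, 0], [-1, 0, 0, 0, 0, 2]].
All simple roots have the same length, so the diagram is simply laced. The associated Dynkin diagram is a chain of 4 nodes with a fork of two nodes at one end (D_6), so the type is D_6 (the algebra so(12)).

type D_6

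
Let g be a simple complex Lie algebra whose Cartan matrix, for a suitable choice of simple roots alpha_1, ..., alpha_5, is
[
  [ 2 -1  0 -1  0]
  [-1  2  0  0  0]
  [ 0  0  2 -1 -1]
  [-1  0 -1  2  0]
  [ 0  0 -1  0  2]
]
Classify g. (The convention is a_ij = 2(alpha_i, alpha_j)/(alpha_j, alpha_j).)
A5

The matrix has rank 5 with 2's on the diagonal. Reading the off-diagonal entries as Dynkin edges (a single edge where a_ij = a_ji = -1; a double or triple edge where a_ij * a_ji = 2 or 3), the diagram is a chain of 5 nodes with single edges (A_5). One simple-root ordering that puts it in standard form is (alpha_2, alpha_1, alpha_4, alpha_3, alpha_5). So the algebra is type A_5, i.e. sl(6).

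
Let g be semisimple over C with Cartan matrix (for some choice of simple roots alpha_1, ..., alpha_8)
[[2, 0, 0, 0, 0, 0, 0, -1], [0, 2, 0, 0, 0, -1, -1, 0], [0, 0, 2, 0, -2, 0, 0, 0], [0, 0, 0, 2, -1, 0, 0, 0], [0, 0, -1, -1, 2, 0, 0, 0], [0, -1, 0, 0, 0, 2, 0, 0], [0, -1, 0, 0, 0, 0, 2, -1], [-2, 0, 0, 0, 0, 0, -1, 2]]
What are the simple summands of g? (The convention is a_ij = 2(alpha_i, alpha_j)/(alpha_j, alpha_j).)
B_5 (so(11)) + C_3 (sp(6))

The diagram associated to this matrix has two connected components: the simple roots {alpha_1, alpha_2, alpha_6, alpha_7, alpha_8} form a chain of 5 nodes with a double edge at one end; the terminal node there is the unique short simple root (B_5), and {alpha_3, alpha_4, alpha_5} form a chain of 3 nodes with a double edge at one end; the terminal node there is the unique long simple root (C_3). A semisimple Lie algebra decomposes uniquely as the direct sum of simple ideals, one per connected component of its Dynkin diagram, so g ≅ B_5 ⊕ C_3 (dimension 55 + 21 = 76).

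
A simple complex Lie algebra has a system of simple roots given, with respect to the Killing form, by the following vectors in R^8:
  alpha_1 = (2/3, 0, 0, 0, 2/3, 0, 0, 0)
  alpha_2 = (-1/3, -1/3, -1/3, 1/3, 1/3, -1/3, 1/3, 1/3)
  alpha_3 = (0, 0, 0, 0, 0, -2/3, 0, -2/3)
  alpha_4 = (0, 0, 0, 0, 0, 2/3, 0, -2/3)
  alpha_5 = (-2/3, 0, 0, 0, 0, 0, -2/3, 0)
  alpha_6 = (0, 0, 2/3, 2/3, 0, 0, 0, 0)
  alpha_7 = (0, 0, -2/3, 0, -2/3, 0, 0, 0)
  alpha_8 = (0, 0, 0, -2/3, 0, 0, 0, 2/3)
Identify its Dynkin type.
Compute the Cartan integers a_ij = 2(alpha_i, alpha_j)/(alpha_j, alpha_j); the resulting 8x8 Cartan matrix is
[[2, 0, 0, 0, -1, 0, -1, 0], [0, 2, 0, -1, 0, 0, 0, 0], [0, 0, 2, 0, 0, 0, 0, -1], [0, -1, 0, 2, 0, 0, 0, -1], [-1, 0, 0, 0, 2, 0, 0, 0], [0, 0, 0, 0, 0, 2, -1, -1], [-1, 0, 0, 0, 0, -1, 2, 0], [0, 0, -1, -1, 0, -1, 0, 2]].
All simple roots have the same length, so the diagram is simply laced. The associated Dynkin diagram is a chain of 7 nodes with one extra node attached to the third node from one end (E_8), so the type is E_8.

type E_8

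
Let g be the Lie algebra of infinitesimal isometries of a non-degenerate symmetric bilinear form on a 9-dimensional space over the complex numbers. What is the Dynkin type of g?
This is so(9) with 9 odd, which has dimension 9(9-1)/2 = 36 and rank (9-1)/2 = 4. In the classification of classical Lie algebras, the orthogonal algebra so(2n+1) in an odd number of variables has type B_n; here n = 4, so the Dynkin diagram is a chain of 4 nodes with a double edge at one end; the terminal node there is the unique short simple root (B_4). Hence the type is B_4.

B_4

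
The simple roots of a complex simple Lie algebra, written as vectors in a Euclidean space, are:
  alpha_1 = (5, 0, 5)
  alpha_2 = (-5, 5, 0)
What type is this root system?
A_2

Compute the Cartan integers a_ij = 2(alpha_i, alpha_j)/(alpha_j, alpha_j); the resulting 2x2 Cartan matrix is
[[2, -1], [-1, 2]].
All simple roots have the same length, so the diagram is simply laced. The associated Dynkin diagram is a chain of 2 nodes with single edges (A_2), so the type is A_2 (the algebra sl(3)).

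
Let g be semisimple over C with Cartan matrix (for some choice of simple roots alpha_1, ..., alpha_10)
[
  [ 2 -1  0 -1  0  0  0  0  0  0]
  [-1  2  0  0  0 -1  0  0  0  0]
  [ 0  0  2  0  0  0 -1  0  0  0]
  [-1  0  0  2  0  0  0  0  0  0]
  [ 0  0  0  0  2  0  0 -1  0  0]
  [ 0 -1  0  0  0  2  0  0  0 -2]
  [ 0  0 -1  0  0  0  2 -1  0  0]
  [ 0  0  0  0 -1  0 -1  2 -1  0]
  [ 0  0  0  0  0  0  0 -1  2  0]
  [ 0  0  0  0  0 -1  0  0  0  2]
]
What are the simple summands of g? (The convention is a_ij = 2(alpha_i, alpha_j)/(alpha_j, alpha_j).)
B_5 (so(11)) ⊕ D_5 (so(10))

The diagram associated to this matrix has two connected components: the simple roots {alpha_1, alpha_2, alpha_4, alpha_6, alpha_10} form a chain of 5 nodes with a double edge at one end; the terminal node there is the unique short simple root (B_5), and {alpha_3, alpha_5, alpha_7, alpha_8, alpha_9} form a chain of 3 nodes with a fork of two nodes at one end (D_5). A semisimple Lie algebra decomposes uniquely as the direct sum of simple ideals, one per connected component of its Dynkin diagram, so g ≅ B_5 ⊕ D_5 (dimension 55 + 45 = 100).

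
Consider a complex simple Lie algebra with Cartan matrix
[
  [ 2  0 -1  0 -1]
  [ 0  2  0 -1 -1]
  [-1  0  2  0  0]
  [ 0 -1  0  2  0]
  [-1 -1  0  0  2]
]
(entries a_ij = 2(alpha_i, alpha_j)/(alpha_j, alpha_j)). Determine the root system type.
A_5 (sl(6))

The matrix has rank 5 with 2's on the diagonal. Reading the off-diagonal entries as Dynkin edges (a single edge where a_ij = a_ji = -1; a double or triple edge where a_ij * a_ji = 2 or 3), the diagram is a chain of 5 nodes with single edges (A_5). One simple-root ordering that puts it in standard form is (alpha_3, alpha_1, alpha_5, alpha_2, alpha_4). So the algebra is type A_5, i.e. sl(6).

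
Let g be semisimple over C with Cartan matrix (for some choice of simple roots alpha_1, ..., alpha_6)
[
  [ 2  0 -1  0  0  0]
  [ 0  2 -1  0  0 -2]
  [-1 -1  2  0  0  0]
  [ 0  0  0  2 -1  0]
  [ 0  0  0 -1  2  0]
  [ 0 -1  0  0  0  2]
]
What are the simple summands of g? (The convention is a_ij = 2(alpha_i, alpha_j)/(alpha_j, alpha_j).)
type A_2 + type B_4

The diagram associated to this matrix has two connected components: the simple roots {alpha_4, alpha_5} form a chain of 2 nodes with single edges (A_2), and {alpha_1, alpha_2, alpha_3, alpha_6} form a chain of 4 nodes with a double edge at one end; the terminal node there is the unique short simple root (B_4). A semisimple Lie algebra decomposes uniquely as the direct sum of simple ideals, one per connected component of its Dynkin diagram, so g ≅ A_2 ⊕ B_4 (dimension 8 + 36 = 44).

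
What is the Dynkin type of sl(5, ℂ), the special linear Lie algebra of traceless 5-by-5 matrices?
type A_4

This is sl(5), which has dimension 5^2 - 1 = 24 and rank 5 - 1 = 4 (a Cartan subalgebra is the diagonal traceless matrices). In the classification of classical Lie algebras, the special linear algebra sl(n+1) has type A_n; here n = 4, so the Dynkin diagram is a chain of 4 nodes with single edges (A_4). Hence the type is A_4.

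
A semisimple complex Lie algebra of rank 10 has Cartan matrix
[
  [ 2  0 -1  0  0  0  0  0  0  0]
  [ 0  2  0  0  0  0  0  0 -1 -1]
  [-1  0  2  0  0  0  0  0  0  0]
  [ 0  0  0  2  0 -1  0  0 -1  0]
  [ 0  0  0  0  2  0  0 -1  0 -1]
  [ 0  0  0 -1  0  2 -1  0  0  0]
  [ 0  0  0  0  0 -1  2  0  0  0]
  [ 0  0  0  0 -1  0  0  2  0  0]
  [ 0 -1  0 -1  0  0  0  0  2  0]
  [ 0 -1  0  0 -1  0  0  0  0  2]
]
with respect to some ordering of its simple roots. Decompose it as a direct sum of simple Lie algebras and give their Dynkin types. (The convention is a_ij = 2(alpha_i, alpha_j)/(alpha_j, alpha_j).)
The diagram associated to this matrix has two connected components: the simple roots {alpha_1, alpha_3} form a chain of 2 nodes with single edges (A_2), and {alpha_2, alpha_4, alpha_5, alpha_6, alpha_7, alpha_8, alpha_9, alpha_10} form a chain of 8 nodes with single edges (A_8). A semisimple Lie algebra decomposes uniquely as the direct sum of simple ideals, one per connected component of its Dynkin diagram, so g ≅ A_2 ⊕ A_8 (dimension 8 + 80 = 88).

A_2 (sl(3)) + A_8 (sl(9))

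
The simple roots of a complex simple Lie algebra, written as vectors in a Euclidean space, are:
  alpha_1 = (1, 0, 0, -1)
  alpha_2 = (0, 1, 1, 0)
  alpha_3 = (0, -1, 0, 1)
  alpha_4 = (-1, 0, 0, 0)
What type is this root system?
Compute the Cartan integers a_ij = 2(alpha_i, alpha_j)/(alpha_j, alpha_j); the resulting 4x4 Cartan matrix is
[[2, 0, -1, -2], [0, 2, -1, 0], [-1, -1, 2, 0], [-1, 0, 0, 2]].
The roots have two lengths (squared-length ratio 2:1); the short ones are alpha_{4}. The associated Dynkin diagram is a chain of 4 nodes with a double edge at one end; the terminal node there is the unique short simple root (B_4), so the type is B_4 (the algebra so(9)).

type B_4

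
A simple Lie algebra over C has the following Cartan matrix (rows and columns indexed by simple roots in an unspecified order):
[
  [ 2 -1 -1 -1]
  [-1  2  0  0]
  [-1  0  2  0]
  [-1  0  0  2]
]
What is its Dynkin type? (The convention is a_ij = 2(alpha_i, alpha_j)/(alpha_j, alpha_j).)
The matrix has rank 4 with 2's on the diagonal. Reading the off-diagonal entries as Dynkin edges (a single edge where a_ij = a_ji = -1; a double or triple edge where a_ij * a_ji = 2 or 3), the diagram is a chain of 2 nodes with a fork of two nodes at one end (D_4). One simple-root ordering that puts it in standard form is (alpha_4, alpha_1, alpha_3, alpha_2). So the algebra is type D_4, i.e. so(8).

D4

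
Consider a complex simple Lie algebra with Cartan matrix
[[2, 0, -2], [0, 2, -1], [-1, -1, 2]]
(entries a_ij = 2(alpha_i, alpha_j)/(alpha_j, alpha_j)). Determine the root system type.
C_3 (sp(6))

The matrix has rank 3 with 2's on the diagonal. Reading the off-diagonal entries as Dynkin edges (a single edge where a_ij = a_ji = -1; a double or triple edge where a_ij * a_ji = 2 or 3), the diagram is a chain of 3 nodes with a double edge at one end; the terminal node there is the unique long simple root (C_3). One simple-root ordering that puts it in standard form is (alpha_2, alpha_3, alpha_1). So the algebra is type C_3, i.e. sp(6).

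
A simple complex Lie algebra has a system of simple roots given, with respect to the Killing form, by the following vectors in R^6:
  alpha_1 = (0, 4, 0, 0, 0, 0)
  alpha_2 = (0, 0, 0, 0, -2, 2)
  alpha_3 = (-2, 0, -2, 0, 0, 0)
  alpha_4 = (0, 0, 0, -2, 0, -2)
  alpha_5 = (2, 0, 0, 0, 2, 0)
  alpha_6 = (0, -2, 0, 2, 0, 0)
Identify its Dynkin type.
Compute the Cartan integers a_ij = 2(alpha_i, alpha_j)/(alpha_j, alpha_j); the resulting 6x6 Cartan matrix is
[[2, 0, 0, 0, 0, -2], [0, 2, 0, -1, -1, 0], [0, 0, 2, 0, -1, 0], [0, -1, 0, 2, 0, -1], [0, -1, -1, 0, 2, 0], [-1, 0, 0, -1, 0, 2]].
The roots have two lengths (squared-length ratio 2:1); the short ones are alpha_{2,3,4,5,6}. The associated Dynkin diagram is a chain of 6 nodes with a double edge at one end; the terminal node there is the unique long simple root (C_6), so the type is C_6 (the algebra sp(12)).

C6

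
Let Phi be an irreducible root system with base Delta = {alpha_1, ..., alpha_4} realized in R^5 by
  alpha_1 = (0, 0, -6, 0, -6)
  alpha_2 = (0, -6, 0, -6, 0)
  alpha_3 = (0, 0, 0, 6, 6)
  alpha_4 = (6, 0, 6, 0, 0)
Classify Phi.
Compute the Cartan integers a_ij = 2(alpha_i, alpha_j)/(alpha_j, alpha_j); the resulting 4x4 Cartan matrix is
[[2, 0, -1, -1], [0, 2, -1, 0], [-1, -1, 2, 0], [-1, 0, 0, 2]].
All simple roots have the same length, so the diagram is simply laced. The associated Dynkin diagram is a chain of 4 nodes with single edges (A_4), so the type is A_4 (the algebra sl(5)).

A_4 (sl(5))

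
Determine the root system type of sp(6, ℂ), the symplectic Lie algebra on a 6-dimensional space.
This is sp(6), which has dimension 6(6+1)/2 = 21 and rank 6/2 = 3. In the classification of classical Lie algebras, the symplectic algebra sp(2n) has type C_n; here n = 3, so the Dynkin diagram is a chain of 3 nodes with a double edge at one end; the terminal node there is the unique long simple root (C_3). Hence the type is C_3.

type C_3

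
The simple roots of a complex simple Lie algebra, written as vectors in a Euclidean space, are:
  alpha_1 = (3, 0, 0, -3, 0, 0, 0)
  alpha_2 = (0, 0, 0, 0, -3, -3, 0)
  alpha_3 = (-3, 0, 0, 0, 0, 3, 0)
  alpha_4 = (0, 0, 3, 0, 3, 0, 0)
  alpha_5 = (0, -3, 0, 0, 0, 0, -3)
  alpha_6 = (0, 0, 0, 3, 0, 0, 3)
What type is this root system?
Compute the Cartan integers a_ij = 2(alpha_i, alpha_j)/(alpha_j, alpha_j); the resulting 6x6 Cartan matrix is
[[2, 0, -1, 0, 0, -1], [0, 2, -1, -1, 0, 0], [-1, -1, 2, 0, 0, 0], [0, -1, 0, 2, 0, 0], [0, 0, 0, 0, 2, -1], [-1, 0, 0, 0, -1, 2]].
All simple roots have the same length, so the diagram is simply laced. The associated Dynkin diagram is a chain of 6 nodes with single edges (A_6), so the type is A_6 (the algebra sl(7)).

type A_6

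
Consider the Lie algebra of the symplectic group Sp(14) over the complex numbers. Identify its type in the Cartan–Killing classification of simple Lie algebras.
C_7

This is sp(14), which has dimension 14(14+1)/2 = 105 and rank 14/2 = 7. In the classification of classical Lie algebras, the symplectic algebra sp(2n) has type C_n; here n = 7, so the Dynkin diagram is a chain of 7 nodes with a double edge at one end; the terminal node there is the unique long simple root (C_7). Hence the type is C_7.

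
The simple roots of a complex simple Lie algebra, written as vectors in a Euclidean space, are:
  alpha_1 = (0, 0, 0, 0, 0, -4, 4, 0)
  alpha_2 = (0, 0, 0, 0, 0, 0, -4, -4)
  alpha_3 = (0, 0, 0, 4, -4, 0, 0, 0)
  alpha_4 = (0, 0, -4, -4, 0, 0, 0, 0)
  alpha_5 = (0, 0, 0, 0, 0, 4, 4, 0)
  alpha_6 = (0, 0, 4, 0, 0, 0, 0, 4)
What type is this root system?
Compute the Cartan integers a_ij = 2(alpha_i, alpha_j)/(alpha_j, alpha_j); the resulting 6x6 Cartan matrix is
[[2, -1, 0, 0, 0, 0], [-1, 2, 0, 0, -1, -1], [0, 0, 2, -1, 0, 0], [0, 0, -1, 2, 0, -1], [0, -1, 0, 0, 2, 0], [0, -1, 0, -1, 0, 2]].
All simple roots have the same length, so the diagram is simply laced. The associated Dynkin diagram is a chain of 4 nodes with a fork of two nodes at one end (D_6), so the type is D_6 (the algebra so(12)).

D_6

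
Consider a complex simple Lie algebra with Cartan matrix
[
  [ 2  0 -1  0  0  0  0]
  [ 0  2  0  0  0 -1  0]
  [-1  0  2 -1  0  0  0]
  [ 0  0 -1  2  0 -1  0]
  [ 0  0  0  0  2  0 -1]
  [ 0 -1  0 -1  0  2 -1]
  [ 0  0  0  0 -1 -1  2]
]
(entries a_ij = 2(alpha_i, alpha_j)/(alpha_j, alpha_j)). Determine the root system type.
type E_7

The matrix has rank 7 with 2's on the diagonal. Reading the off-diagonal entries as Dynkin edges (a single edge where a_ij = a_ji = -1; a double or triple edge where a_ij * a_ji = 2 or 3), the diagram is a chain of 6 nodes with one extra node attached to the third node from one end (E_7). One simple-root ordering that puts it in standard form is (alpha_5, alpha_2, alpha_7, alpha_6, alpha_4, alpha_3, alpha_1). So the algebra is type E_7.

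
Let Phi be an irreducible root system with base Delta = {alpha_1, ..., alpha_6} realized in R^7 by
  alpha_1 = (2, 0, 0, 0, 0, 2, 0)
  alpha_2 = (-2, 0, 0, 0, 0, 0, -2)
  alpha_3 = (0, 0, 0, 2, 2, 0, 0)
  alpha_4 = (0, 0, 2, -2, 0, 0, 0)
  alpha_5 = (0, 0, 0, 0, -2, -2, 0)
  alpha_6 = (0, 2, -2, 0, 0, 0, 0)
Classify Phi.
Compute the Cartan integers a_ij = 2(alpha_i, alpha_j)/(alpha_j, alpha_j); the resulting 6x6 Cartan matrix is
[[2, -1, 0, 0, -1, 0], [-1, 2, 0, 0, 0, 0], [0, 0, 2, -1, -1, 0], [0, 0, -1, 2, 0, -1], [-1, 0, -1, 0, 2, 0], [0, 0, 0, -1, 0, 2]].
All simple roots have the same length, so the diagram is simply laced. The associated Dynkin diagram is a chain of 6 nodes with single edges (A_6), so the type is A_6 (the algebra sl(7)).

A_6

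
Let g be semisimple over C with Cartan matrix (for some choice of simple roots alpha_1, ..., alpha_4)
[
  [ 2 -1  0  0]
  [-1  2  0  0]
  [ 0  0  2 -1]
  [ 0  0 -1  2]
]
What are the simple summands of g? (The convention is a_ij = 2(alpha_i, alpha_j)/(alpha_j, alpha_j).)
type A_2 ⊕ type A_2

The diagram associated to this matrix has two connected components: the simple roots {alpha_1, alpha_2} form a chain of 2 nodes with single edges (A_2), and {alpha_3, alpha_4} form a chain of 2 nodes with single edges (A_2). A semisimple Lie algebra decomposes uniquely as the direct sum of simple ideals, one per connected component of its Dynkin diagram, so g ≅ A_2 ⊕ A_2 (dimension 8 + 8 = 16).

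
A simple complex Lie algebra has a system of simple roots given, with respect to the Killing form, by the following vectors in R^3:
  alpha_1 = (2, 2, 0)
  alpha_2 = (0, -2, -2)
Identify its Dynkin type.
A_2 (sl(3))

Compute the Cartan integers a_ij = 2(alpha_i, alpha_j)/(alpha_j, alpha_j); the resulting 2x2 Cartan matrix is
[[2, -1], [-1, 2]].
All simple roots have the same length, so the diagram is simply laced. The associated Dynkin diagram is a chain of 2 nodes with single edges (A_2), so the type is A_2 (the algebra sl(3)).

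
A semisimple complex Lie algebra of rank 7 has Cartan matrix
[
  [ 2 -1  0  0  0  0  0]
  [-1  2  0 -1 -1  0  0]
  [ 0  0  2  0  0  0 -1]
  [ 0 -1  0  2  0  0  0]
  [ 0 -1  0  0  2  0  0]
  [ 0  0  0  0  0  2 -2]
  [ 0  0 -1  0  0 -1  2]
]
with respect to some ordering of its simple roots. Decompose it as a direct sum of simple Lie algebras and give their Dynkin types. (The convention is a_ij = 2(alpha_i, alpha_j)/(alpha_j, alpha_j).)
The diagram associated to this matrix has two connected components: the simple roots {alpha_3, alpha_6, alpha_7} form a chain of 3 nodes with a double edge at one end; the terminal node there is the unique long simple root (C_3), and {alpha_1, alpha_2, alpha_4, alpha_5} form a chain of 2 nodes with a fork of two nodes at one end (D_4). A semisimple Lie algebra decomposes uniquely as the direct sum of simple ideals, one per connected component of its Dynkin diagram, so g ≅ C_3 ⊕ D_4 (dimension 21 + 28 = 49).

type C_3 ⊕ type D_4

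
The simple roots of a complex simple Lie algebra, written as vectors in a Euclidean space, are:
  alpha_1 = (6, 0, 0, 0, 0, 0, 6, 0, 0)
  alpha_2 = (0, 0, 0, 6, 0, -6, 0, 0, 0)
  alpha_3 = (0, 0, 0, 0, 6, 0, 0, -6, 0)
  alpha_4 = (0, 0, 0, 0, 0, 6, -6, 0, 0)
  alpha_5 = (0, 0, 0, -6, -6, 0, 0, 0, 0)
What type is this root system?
A_5 (sl(6))

Compute the Cartan integers a_ij = 2(alpha_i, alpha_j)/(alpha_j, alpha_j); the resulting 5x5 Cartan matrix is
[[2, 0, 0, -1, 0], [0, 2, 0, -1, -1], [0, 0, 2, 0, -1], [-1, -1, 0, 2, 0], [0, -1, -1, 0, 2]].
All simple roots have the same length, so the diagram is simply laced. The associated Dynkin diagram is a chain of 5 nodes with single edges (A_5), so the type is A_5 (the algebra sl(6)).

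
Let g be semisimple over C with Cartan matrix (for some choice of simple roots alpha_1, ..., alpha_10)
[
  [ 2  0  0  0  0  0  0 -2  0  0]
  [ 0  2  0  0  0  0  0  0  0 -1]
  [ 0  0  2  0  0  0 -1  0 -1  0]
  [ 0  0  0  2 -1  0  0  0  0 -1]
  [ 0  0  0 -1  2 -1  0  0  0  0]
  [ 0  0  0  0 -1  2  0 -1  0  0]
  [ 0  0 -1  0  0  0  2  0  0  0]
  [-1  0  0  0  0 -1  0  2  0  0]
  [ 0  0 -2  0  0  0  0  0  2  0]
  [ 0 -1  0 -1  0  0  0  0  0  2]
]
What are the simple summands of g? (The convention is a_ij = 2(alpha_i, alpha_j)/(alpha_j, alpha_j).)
The diagram associated to this matrix has two connected components: the simple roots {alpha_3, alpha_7, alpha_9} form a chain of 3 nodes with a double edge at one end; the terminal node there is the unique long simple root (C_3), and {alpha_1, alpha_2, alpha_4, alpha_5, alpha_6, alpha_8, alpha_10} form a chain of 7 nodes with a double edge at one end; the terminal node there is the unique long simple root (C_7). A semisimple Lie algebra decomposes uniquely as the direct sum of simple ideals, one per connected component of its Dynkin diagram, so g ≅ C_3 ⊕ C_7 (dimension 21 + 105 = 126).

C_3 ⊕ C_7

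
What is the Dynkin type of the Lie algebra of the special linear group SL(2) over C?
This is sl(2), which has dimension 2^2 - 1 = 3 and rank 2 - 1 = 1 (a Cartan subalgebra is the diagonal traceless matrices). In the classification of classical Lie algebras, the special linear algebra sl(n+1) has type A_n; here n = 1, so the Dynkin diagram is a chain of 1 nodes with single edges (A_1). Hence the type is A_1.

A_1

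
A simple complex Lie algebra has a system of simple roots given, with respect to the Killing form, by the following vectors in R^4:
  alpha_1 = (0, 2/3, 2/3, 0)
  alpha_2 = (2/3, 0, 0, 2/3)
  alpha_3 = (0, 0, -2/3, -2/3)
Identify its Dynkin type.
type A_3

Compute the Cartan integers a_ij = 2(alpha_i, alpha_j)/(alpha_j, alpha_j); the resulting 3x3 Cartan matrix is
[[2, 0, -1], [0, 2, -1], [-1, -1, 2]].
All simple roots have the same length, so the diagram is simply laced. The associated Dynkin diagram is a chain of 3 nodes with single edges (A_3), so the type is A_3 (the algebra sl(4)).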